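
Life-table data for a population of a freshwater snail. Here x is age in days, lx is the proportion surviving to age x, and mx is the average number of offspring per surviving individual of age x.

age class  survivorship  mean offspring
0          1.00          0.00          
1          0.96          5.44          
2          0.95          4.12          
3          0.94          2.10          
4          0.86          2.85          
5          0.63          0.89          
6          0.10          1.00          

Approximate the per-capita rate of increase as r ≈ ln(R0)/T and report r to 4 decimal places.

1.1733

R0 = Σ lx·mx = 0 + 5.2224 + 3.914 + 1.974 + 2.451 + 0.5607 + 0.1 = 14.2221
Σ x·lx·mx = 32.1799; T = 32.1799/14.2221 = 2.26267…
r ≈ ln(R0)/T = ln(14.2221)/2.26267… = 1.173304… → 1.1733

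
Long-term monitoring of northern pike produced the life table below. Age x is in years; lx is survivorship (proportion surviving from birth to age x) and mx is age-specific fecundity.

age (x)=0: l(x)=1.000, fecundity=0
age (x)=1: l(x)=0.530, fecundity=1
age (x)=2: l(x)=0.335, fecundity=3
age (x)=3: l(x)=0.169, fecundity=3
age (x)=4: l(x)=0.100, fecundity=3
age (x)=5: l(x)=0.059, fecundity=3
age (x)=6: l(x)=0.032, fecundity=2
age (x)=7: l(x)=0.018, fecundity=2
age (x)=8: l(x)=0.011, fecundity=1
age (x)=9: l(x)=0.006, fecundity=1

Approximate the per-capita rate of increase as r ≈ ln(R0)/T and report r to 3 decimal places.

R0 = Σ lx·mx = 0 + 0.53 + 1.005 + 0.507 + 0.3 + 0.177 + 0.064 + 0.036 + 0.011 + 0.006 = 2.636
Σ x·lx·mx = 6.924; T = 6.924/2.636 = 2.62671…
r ≈ ln(R0)/T = ln(2.636)/2.62671… = 0.369… → 0.369

0.369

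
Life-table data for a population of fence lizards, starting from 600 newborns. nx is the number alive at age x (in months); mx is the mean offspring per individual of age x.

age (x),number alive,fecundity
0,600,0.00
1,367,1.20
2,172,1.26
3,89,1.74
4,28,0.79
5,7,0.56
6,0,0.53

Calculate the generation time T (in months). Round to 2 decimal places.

lx = nx/n0 = nx/600: 1, 0.61167…, 0.28667…, 0.14833…, 0.04667…, 0.01167…, 0
lx·mx: 0, 0.734…, 0.3612…, 0.2581…, 0.036867…, 0.006533…, 0 → R0 = 1.3967…
x·lx·mx: 0, 0.734…, 0.7224…, 0.7743…, 0.147467…, 0.032667…, 0 → Σ = 2.410833…
T = 2.410833… / 1.3967… = 1.726092… → 1.73

1.73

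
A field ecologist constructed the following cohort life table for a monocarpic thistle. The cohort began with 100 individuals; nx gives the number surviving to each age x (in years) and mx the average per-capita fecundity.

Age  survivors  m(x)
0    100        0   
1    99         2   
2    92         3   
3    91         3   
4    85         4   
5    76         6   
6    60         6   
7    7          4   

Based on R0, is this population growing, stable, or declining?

growing

lx = nx/n0 = nx/100: 1, 0.99, 0.92, 0.91, 0.85, 0.76, 0.6, 0.07
R0 = Σ lx·mx = 0 + 1.98 + 2.76 + 2.73 + 3.4 + 4.56 + 3.6 + 0.28 = 19.31
R0 > 1, so the population is growing.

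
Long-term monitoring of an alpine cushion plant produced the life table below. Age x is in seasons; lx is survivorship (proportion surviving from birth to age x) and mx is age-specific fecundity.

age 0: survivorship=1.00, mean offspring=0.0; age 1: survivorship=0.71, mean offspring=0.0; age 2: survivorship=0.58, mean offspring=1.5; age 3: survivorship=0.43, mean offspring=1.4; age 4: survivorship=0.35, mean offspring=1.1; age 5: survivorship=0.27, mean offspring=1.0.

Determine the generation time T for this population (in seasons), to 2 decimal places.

lx·mx: 0, 0, 0.87, 0.602, 0.385, 0.27 → R0 = 2.127
x·lx·mx: 0, 0, 1.74, 1.806, 1.54, 1.35 → Σ = 6.436
T = 6.436 / 2.127 = 3.025858… → 3.03

3.03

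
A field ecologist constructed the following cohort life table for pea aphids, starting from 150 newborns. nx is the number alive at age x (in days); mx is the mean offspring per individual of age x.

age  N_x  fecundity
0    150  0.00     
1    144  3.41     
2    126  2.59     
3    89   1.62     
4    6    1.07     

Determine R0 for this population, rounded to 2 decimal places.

lx = nx/n0 = nx/150: 1, 0.96, 0.84, 0.59333…, 0.04
lx·mx by age: 0, 3.2736, 2.1756, 0.9612…, 0.0428
R0 = Σ lx·mx = 6.4532… → 6.45

6.45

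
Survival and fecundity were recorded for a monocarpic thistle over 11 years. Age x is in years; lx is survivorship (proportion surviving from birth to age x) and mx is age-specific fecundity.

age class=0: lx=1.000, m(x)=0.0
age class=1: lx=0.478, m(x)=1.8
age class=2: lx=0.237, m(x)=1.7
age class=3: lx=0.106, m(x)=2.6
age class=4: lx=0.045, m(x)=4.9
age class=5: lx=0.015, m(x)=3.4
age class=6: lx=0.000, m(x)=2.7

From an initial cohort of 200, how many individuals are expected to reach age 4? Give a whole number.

Expected survivors = N0 · l_4 = 200 × 0.045 = 9 → 9

9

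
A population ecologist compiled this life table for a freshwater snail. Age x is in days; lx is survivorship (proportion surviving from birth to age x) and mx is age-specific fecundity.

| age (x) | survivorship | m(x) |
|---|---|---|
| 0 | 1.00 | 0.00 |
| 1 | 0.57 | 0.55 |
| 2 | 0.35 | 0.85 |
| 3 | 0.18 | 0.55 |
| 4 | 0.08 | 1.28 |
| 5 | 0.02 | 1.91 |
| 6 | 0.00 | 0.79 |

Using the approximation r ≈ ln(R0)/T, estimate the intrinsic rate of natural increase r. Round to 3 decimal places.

R0 = Σ lx·mx = 0 + 0.3135 + 0.2975 + 0.099 + 0.1024 + 0.0382 + 0 = 0.8506
Σ x·lx·mx = 1.8061; T = 1.8061/0.8506 = 2.12332…
r ≈ ln(R0)/T = ln(0.8506)/2.12332… = -0.07621… → -0.076

-0.076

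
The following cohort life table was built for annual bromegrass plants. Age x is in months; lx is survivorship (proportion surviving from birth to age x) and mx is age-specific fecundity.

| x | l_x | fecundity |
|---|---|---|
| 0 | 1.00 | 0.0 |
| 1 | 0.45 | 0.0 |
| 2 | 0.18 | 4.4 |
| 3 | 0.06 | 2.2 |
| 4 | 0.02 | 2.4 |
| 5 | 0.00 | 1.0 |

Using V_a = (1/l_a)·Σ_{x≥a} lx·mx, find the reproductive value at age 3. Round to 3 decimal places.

3.000

lx·mx for x ≥ 3: 0.132, 0.048, 0 → sum = 0.18
V_3 = 0.18 / l_3 = 0.18 / 0.06 = 3 → 3.000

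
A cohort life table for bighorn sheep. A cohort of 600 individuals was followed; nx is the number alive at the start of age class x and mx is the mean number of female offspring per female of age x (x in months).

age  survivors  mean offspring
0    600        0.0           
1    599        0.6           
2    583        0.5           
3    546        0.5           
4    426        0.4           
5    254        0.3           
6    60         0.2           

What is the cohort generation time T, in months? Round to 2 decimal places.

2.45

lx = nx/n0 = nx/600: 1, 0.99833…, 0.97167…, 0.91, 0.71, 0.42333…, 0.1
lx·mx: 0, 0.599…, 0.485833…, 0.455, 0.284, 0.127…, 0.02 → R0 = 1.970833…
x·lx·mx: 0, 0.599…, 0.971667…, 1.365, 1.136, 0.635…, 0.12 → Σ = 4.826667…
T = 4.826667… / 1.970833… = 2.449049… → 2.45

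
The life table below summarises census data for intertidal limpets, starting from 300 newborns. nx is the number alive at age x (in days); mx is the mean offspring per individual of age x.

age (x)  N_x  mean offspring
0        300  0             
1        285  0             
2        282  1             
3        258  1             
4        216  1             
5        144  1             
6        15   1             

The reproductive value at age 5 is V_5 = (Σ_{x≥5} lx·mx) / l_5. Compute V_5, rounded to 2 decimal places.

lx = nx/n0 = nx/300: 1, 0.95, 0.94, 0.86, 0.72, 0.48, 0.05
lx·mx for x ≥ 5: 0.48, 0.05 → sum = 0.53
V_5 = 0.53 / l_5 = 0.53 / 0.48 = 1.104167… → 1.10

1.10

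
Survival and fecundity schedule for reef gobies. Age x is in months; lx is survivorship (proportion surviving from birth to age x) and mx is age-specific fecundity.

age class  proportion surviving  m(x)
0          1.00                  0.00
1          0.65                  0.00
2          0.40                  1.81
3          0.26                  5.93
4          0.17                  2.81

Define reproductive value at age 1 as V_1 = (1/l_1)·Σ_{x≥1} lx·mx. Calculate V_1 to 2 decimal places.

lx·mx for x ≥ 1: 0, 0.724, 1.5418, 0.4777 → sum = 2.7435
V_1 = 2.7435 / l_1 = 2.7435 / 0.65 = 4.220769… → 4.22

4.22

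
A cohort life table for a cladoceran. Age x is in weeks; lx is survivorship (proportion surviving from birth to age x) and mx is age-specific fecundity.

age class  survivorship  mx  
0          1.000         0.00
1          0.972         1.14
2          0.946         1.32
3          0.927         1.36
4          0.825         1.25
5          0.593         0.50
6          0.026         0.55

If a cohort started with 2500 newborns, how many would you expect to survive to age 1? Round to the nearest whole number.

Expected survivors = N0 · l_1 = 2500 × 0.972 = 2430 → 2430

2430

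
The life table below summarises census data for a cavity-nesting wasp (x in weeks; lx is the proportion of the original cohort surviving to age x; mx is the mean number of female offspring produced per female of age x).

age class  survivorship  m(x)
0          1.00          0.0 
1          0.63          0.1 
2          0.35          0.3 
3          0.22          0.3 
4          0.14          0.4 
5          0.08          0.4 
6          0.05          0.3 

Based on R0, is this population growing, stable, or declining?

declining

R0 = Σ lx·mx = 0 + 0.063 + 0.105 + 0.066 + 0.056 + 0.032 + 0.015 = 0.337
R0 < 1, so the population is declining.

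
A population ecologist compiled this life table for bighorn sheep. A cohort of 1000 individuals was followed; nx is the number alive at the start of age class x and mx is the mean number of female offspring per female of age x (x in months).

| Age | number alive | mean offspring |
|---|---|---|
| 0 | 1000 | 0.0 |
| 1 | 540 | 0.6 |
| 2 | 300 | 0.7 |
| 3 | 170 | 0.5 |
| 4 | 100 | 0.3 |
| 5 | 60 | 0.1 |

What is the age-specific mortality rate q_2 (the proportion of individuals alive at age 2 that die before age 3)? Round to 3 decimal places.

lx = nx/n0 = nx/1000: 1, 0.54, 0.3, 0.17, 0.1, 0.06
q_2 = (l_2 − l_3) / l_2 = (0.3 − 0.17) / 0.3
     = 0.13 / 0.3 = 0.433333… → 0.433

0.433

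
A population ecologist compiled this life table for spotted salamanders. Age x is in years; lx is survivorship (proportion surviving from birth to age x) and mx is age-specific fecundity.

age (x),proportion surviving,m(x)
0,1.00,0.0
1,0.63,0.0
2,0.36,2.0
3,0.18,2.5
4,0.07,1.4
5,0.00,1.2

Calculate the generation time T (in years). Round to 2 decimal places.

2.51

lx·mx: 0, 0, 0.72, 0.45, 0.098, 0 → R0 = 1.268
x·lx·mx: 0, 0, 1.44, 1.35, 0.392, 0 → Σ = 3.182
T = 3.182 / 1.268 = 2.509464… → 2.51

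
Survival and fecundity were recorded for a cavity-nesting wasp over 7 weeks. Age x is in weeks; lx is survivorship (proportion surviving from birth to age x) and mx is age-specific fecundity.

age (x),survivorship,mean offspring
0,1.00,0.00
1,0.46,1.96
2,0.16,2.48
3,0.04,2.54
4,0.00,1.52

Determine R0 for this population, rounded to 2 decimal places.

1.40

lx·mx by age: 0, 0.9016, 0.3968, 0.1016, 0
R0 = Σ lx·mx = 1.4 → 1.40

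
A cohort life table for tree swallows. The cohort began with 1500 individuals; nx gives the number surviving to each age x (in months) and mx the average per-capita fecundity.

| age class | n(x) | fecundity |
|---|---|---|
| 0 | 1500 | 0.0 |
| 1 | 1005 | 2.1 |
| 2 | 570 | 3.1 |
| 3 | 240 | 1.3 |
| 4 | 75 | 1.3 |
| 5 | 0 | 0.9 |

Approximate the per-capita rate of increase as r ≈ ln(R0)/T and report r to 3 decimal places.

lx = nx/n0 = nx/1500: 1, 0.67, 0.38, 0.16, 0.05, 0
R0 = Σ lx·mx = 0 + 1.407 + 1.178 + 0.208 + 0.065 + 0 = 2.858
Σ x·lx·mx = 4.647; T = 4.647/2.858 = 1.62596…
r ≈ ln(R0)/T = ln(2.858)/1.62596… = 0.64585… → 0.646

0.646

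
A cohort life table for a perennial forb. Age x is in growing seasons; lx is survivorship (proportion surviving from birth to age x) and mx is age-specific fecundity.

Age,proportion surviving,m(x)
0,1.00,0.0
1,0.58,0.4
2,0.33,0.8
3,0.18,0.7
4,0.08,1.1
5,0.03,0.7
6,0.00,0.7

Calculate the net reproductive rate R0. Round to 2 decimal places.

0.73

lx·mx by age: 0, 0.232, 0.264, 0.126, 0.088, 0.021, 0
R0 = Σ lx·mx = 0.731 → 0.73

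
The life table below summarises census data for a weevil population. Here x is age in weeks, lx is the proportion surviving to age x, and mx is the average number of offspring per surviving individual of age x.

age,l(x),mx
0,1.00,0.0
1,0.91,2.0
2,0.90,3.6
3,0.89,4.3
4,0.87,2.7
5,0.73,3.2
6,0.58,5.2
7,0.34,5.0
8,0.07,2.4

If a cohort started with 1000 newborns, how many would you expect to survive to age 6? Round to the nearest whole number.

580

Expected survivors = N0 · l_6 = 1000 × 0.58 = 580 → 580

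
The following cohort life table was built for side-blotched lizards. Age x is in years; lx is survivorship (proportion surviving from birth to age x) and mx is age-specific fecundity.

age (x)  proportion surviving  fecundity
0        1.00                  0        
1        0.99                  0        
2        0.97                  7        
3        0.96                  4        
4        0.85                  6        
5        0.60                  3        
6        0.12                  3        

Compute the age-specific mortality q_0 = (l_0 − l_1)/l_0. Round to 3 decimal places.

q_0 = (l_0 − l_1) / l_0 = (1 − 0.99) / 1
     = 0.01 / 1 = 0.01 → 0.010

0.010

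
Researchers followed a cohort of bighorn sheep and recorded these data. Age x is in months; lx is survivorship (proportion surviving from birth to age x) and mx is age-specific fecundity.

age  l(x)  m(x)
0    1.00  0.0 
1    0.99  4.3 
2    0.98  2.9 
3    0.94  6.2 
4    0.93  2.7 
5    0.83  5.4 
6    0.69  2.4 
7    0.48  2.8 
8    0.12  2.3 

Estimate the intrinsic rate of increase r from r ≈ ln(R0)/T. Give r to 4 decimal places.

R0 = Σ lx·mx = 0 + 4.257 + 2.842 + 5.828 + 2.511 + 4.482 + 1.656 + 1.344 + 0.276 = 23.196
Σ x·lx·mx = 81.431; T = 81.431/23.196 = 3.51056…
r ≈ ln(R0)/T = ln(23.196)/3.51056… = 0.895577… → 0.8956

0.8956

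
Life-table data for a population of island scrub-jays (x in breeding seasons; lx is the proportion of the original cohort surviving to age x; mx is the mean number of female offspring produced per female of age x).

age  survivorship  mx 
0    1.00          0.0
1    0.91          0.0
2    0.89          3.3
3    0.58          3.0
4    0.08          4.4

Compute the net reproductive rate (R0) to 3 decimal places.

lx·mx by age: 0, 0, 2.937, 1.74, 0.352
R0 = Σ lx·mx = 5.029 → 5.029

5.029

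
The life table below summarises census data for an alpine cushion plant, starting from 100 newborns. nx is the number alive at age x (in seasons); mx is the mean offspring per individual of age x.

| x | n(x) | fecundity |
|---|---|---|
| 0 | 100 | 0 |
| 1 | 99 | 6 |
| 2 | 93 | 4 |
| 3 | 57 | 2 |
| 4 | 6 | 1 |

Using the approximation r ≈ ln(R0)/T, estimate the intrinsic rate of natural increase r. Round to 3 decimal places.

1.520

lx = nx/n0 = nx/100: 1, 0.99, 0.93, 0.57, 0.06
R0 = Σ lx·mx = 0 + 5.94 + 3.72 + 1.14 + 0.06 = 10.86
Σ x·lx·mx = 17.04; T = 17.04/10.86 = 1.56906…
r ≈ ln(R0)/T = ln(10.86)/1.56906… = 1.52007… → 1.520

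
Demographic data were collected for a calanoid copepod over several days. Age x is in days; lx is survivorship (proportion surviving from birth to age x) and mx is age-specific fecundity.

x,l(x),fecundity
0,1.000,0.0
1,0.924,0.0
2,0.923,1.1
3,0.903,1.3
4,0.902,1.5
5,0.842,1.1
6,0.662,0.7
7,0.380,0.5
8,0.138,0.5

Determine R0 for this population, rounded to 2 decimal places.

lx·mx by age: 0, 0, 1.0153, 1.1739, 1.353, 0.9262, 0.4634, 0.19, 0.069
R0 = Σ lx·mx = 5.1908 → 5.19

5.19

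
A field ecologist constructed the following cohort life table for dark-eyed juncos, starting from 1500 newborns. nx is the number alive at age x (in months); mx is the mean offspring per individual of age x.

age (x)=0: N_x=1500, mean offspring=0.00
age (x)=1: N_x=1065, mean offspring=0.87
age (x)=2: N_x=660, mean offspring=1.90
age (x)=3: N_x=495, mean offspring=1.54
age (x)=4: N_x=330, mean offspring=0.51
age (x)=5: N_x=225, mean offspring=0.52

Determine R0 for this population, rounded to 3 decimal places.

2.152

lx = nx/n0 = nx/1500: 1, 0.71, 0.44, 0.33, 0.22, 0.15
lx·mx by age: 0, 0.6177, 0.836, 0.5082, 0.1122, 0.078
R0 = Σ lx·mx = 2.1521 → 2.152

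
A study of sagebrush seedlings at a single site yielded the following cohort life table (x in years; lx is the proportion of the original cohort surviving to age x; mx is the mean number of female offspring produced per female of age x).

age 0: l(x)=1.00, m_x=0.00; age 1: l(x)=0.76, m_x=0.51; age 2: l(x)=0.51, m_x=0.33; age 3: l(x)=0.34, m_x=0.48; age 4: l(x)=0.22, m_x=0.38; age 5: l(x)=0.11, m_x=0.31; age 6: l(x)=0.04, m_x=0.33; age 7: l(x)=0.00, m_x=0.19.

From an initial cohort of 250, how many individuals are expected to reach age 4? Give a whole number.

55

Expected survivors = N0 · l_4 = 250 × 0.22 = 55 → 55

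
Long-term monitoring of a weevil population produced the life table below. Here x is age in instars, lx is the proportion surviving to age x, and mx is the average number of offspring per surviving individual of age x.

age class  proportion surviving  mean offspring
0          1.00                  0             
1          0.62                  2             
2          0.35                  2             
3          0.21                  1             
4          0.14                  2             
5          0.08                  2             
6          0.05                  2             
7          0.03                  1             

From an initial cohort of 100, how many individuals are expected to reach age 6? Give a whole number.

Expected survivors = N0 · l_6 = 100 × 0.05 = 5 → 5

5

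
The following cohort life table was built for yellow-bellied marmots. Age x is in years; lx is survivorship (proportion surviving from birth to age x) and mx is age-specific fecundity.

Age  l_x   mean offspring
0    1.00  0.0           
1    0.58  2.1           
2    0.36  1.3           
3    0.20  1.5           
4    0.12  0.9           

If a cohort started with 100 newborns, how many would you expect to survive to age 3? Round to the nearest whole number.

20

Expected survivors = N0 · l_3 = 100 × 0.20 = 20 → 20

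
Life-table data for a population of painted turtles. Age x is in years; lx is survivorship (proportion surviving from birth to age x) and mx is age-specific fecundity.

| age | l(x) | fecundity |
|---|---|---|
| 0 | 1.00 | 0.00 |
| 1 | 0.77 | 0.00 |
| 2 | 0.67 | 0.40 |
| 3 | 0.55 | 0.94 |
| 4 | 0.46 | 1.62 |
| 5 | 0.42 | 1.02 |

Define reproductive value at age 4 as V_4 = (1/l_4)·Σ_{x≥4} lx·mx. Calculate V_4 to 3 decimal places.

lx·mx for x ≥ 4: 0.7452, 0.4284 → sum = 1.1736
V_4 = 1.1736 / l_4 = 1.1736 / 0.46 = 2.551304… → 2.551

2.551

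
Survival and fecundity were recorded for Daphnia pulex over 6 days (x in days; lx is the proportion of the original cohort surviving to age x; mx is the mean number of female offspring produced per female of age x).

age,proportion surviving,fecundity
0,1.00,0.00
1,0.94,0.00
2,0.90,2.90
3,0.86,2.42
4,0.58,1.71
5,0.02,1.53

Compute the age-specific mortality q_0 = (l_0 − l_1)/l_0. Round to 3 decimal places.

q_0 = (l_0 − l_1) / l_0 = (1 − 0.94) / 1
     = 0.06 / 1 = 0.06 → 0.060

0.060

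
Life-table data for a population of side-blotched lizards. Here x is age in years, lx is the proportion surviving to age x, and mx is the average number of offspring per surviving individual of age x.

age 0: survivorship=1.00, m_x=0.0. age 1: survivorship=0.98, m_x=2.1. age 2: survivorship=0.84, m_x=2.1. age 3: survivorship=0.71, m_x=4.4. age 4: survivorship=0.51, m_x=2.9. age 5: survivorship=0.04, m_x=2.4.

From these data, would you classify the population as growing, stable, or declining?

growing

R0 = Σ lx·mx = 0 + 2.058 + 1.764 + 3.124 + 1.479 + 0.096 = 8.521
R0 > 1, so the population is growing.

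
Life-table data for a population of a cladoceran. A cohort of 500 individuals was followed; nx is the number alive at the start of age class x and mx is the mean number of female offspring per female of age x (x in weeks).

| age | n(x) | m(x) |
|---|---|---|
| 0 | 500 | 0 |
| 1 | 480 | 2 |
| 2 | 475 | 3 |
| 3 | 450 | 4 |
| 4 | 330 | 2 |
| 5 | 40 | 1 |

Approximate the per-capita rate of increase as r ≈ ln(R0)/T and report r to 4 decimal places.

0.9240

lx = nx/n0 = nx/500: 1, 0.96, 0.95, 0.9, 0.66, 0.08
R0 = Σ lx·mx = 0 + 1.92 + 2.85 + 3.6 + 1.32 + 0.08 = 9.77
Σ x·lx·mx = 24.1; T = 24.1/9.77 = 2.46673…
r ≈ ln(R0)/T = ln(9.77)/2.46673… = 0.924022… → 0.9240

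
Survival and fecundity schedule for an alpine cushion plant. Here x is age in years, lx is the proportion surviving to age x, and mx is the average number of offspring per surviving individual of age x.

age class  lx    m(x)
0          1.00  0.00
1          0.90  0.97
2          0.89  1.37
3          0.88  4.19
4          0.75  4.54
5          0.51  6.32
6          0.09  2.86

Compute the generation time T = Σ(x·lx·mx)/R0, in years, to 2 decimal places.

lx·mx: 0, 0.873, 1.2193, 3.6872, 3.405, 3.2232, 0.2574 → R0 = 12.6651
x·lx·mx: 0, 0.873, 2.4386, 11.0616, 13.62, 16.116, 1.5444 → Σ = 45.6536
T = 45.6536 / 12.6651 = 3.604677… → 3.60

3.60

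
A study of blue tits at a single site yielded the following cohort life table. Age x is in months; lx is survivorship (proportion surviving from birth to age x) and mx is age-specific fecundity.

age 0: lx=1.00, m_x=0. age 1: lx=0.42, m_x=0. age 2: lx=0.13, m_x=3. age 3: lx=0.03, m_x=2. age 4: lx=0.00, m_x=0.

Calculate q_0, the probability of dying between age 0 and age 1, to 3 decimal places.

0.580

q_0 = (l_0 − l_1) / l_0 = (1 − 0.42) / 1
     = 0.58 / 1 = 0.58 → 0.580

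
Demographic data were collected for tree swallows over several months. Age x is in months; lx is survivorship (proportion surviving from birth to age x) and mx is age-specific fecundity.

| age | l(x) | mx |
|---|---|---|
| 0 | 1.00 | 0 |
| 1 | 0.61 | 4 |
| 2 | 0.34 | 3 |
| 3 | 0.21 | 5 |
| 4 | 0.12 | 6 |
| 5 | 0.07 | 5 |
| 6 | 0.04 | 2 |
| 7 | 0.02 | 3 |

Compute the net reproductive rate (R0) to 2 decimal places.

lx·mx by age: 0, 2.44, 1.02, 1.05, 0.72, 0.35, 0.08, 0.06
R0 = Σ lx·mx = 5.72 → 5.72

5.72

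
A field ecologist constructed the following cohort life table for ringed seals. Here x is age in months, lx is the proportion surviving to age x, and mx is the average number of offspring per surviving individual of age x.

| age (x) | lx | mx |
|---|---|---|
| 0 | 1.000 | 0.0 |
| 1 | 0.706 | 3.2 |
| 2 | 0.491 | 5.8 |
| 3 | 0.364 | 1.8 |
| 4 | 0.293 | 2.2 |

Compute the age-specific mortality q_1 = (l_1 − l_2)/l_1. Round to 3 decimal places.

q_1 = (l_1 − l_2) / l_1 = (0.706 − 0.491) / 0.706
     = 0.215 / 0.706 = 0.304533… → 0.305

0.305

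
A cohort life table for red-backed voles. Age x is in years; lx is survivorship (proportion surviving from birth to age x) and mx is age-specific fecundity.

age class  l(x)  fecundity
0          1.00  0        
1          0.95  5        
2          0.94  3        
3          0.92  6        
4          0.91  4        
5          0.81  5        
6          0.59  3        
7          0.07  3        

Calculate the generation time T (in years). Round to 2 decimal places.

lx·mx: 0, 4.75, 2.82, 5.52, 3.64, 4.05, 1.77, 0.21 → R0 = 22.76
x·lx·mx: 0, 4.75, 5.64, 16.56, 14.56, 20.25, 10.62, 1.47 → Σ = 73.85
T = 73.85 / 22.76 = 3.244728… → 3.24

3.24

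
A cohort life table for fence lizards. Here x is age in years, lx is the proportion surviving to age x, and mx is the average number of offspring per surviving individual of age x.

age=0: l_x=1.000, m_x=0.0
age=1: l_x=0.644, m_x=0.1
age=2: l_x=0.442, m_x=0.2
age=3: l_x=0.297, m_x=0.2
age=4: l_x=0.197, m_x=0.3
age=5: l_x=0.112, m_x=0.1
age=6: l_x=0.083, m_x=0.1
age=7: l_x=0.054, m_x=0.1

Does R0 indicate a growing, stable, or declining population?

declining

R0 = Σ lx·mx = 0 + 0.0644 + 0.0884 + 0.0594 + 0.0591 + 0.0112 + 0.0083 + 0.0054 = 0.2962
R0 < 1, so the population is declining.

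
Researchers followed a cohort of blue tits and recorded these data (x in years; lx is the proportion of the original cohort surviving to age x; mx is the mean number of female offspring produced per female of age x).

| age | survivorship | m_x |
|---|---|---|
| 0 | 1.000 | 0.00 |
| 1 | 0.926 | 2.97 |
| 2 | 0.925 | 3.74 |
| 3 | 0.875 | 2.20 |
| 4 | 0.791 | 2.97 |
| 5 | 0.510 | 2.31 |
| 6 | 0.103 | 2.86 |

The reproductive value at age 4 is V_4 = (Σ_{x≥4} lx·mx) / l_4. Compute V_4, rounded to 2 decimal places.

4.83

lx·mx for x ≥ 4: 2.34927, 1.1781, 0.29458 → sum = 3.82195
V_4 = 3.82195 / l_4 = 3.82195 / 0.791 = 4.831795… → 4.83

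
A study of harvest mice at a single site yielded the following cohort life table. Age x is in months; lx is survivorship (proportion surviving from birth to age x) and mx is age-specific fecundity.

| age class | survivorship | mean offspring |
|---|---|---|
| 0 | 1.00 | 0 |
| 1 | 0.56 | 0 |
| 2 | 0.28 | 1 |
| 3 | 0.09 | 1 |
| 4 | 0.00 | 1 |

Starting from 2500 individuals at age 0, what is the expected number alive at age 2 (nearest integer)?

700

Expected survivors = N0 · l_2 = 2500 × 0.28 = 700 → 700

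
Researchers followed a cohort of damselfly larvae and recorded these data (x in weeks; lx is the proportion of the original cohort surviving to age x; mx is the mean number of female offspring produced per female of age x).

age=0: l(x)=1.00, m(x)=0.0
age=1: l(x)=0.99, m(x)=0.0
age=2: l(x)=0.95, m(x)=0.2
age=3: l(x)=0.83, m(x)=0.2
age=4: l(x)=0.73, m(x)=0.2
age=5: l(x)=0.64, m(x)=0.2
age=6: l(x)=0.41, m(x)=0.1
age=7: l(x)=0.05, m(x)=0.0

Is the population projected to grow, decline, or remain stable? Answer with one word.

declining

R0 = Σ lx·mx = 0 + 0 + 0.19 + 0.166 + 0.146 + 0.128 + 0.041 + 0 = 0.671
R0 < 1, so the population is declining.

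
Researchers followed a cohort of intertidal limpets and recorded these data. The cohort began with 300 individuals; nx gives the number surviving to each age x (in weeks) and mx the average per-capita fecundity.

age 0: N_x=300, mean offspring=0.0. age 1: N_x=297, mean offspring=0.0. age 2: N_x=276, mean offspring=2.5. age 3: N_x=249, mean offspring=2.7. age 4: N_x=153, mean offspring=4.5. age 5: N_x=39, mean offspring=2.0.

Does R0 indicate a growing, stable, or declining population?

growing

lx = nx/n0 = nx/300: 1, 0.99, 0.92, 0.83, 0.51, 0.13
R0 = Σ lx·mx = 0 + 0 + 2.3 + 2.241 + 2.295 + 0.26 = 7.096
R0 > 1, so the population is growing.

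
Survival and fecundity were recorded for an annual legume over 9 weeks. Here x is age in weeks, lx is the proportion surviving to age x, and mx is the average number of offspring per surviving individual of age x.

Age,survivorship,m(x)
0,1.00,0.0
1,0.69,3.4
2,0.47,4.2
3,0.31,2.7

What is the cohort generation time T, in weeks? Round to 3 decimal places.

lx·mx: 0, 2.346, 1.974, 0.837 → R0 = 5.157
x·lx·mx: 0, 2.346, 3.948, 2.511 → Σ = 8.805
T = 8.805 / 5.157 = 1.707388… → 1.707

1.707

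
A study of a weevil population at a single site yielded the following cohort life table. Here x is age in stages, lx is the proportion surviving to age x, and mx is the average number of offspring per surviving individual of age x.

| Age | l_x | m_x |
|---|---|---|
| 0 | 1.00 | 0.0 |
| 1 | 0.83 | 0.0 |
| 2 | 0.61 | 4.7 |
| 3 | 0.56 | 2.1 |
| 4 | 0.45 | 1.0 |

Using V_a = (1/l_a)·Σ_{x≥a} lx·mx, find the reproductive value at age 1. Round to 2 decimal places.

lx·mx for x ≥ 1: 0, 2.867, 1.176, 0.45 → sum = 4.493
V_1 = 4.493 / l_1 = 4.493 / 0.83 = 5.413253… → 5.41

5.41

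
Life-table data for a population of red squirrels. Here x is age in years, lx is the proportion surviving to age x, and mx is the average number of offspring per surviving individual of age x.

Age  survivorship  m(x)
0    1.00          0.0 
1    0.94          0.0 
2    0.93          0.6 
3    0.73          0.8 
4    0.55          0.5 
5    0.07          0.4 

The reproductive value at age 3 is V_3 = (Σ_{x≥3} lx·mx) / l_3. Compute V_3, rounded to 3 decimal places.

1.215

lx·mx for x ≥ 3: 0.584, 0.275, 0.028 → sum = 0.887
V_3 = 0.887 / l_3 = 0.887 / 0.73 = 1.215068… → 1.215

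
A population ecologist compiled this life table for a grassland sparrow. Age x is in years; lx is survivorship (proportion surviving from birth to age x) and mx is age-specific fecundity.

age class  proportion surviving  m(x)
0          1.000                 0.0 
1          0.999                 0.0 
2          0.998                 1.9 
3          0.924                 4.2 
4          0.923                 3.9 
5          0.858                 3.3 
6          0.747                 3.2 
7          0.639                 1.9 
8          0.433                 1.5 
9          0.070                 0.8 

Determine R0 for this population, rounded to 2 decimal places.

lx·mx by age: 0, 0, 1.8962, 3.8808, 3.5997, 2.8314, 2.3904, 1.2141, 0.6495, 0.056
R0 = Σ lx·mx = 16.5181 → 16.52

16.52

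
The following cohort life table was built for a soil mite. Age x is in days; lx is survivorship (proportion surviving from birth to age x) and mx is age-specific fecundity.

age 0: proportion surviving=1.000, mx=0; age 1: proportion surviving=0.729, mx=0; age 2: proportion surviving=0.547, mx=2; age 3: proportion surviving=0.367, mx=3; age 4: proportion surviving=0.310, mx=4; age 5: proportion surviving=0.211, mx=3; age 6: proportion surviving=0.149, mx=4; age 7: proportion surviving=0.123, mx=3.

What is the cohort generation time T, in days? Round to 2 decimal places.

3.93

lx·mx: 0, 0, 1.094, 1.101, 1.24, 0.633, 0.596, 0.369 → R0 = 5.033
x·lx·mx: 0, 0, 2.188, 3.303, 4.96, 3.165, 3.576, 2.583 → Σ = 19.775
T = 19.775 / 5.033 = 3.929068… → 3.93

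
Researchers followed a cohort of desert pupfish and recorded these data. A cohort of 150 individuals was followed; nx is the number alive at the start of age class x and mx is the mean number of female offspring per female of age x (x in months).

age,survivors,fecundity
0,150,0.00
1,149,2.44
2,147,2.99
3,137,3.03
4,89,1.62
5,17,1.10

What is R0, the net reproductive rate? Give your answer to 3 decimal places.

9.207

lx = nx/n0 = nx/150: 1, 0.99333…, 0.98, 0.91333…, 0.59333…, 0.11333…
lx·mx by age: 0, 2.423733…, 2.9302, 2.7674…, 0.9612…, 0.124667…
R0 = Σ lx·mx = 9.2072… → 9.207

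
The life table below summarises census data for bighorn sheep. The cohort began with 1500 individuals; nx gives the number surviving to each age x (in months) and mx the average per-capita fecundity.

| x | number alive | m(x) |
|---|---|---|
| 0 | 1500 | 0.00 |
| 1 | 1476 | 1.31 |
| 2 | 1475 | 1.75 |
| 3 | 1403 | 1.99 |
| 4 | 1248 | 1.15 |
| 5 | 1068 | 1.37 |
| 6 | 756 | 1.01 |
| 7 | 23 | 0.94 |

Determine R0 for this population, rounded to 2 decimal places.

7.33

lx = nx/n0 = nx/1500: 1, 0.984, 0.98333…, 0.93533…, 0.832, 0.712, 0.504, 0.01533…
lx·mx by age: 0, 1.28904, 1.720833…, 1.861313…, 0.9568, 0.97544, 0.50904, 0.014413…
R0 = Σ lx·mx = 7.32688… → 7.33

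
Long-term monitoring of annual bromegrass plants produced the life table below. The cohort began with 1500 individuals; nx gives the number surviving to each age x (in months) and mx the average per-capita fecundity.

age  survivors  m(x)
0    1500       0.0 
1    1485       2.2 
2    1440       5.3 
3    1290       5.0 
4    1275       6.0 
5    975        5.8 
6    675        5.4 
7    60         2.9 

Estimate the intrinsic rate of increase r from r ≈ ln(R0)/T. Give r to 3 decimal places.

0.902

lx = nx/n0 = nx/1500: 1, 0.99, 0.96, 0.86, 0.85, 0.65, 0.45, 0.04
R0 = Σ lx·mx = 0 + 2.178 + 5.088 + 4.3 + 5.1 + 3.77 + 2.43 + 0.116 = 22.982
Σ x·lx·mx = 79.896; T = 79.896/22.982 = 3.47646…
r ≈ ln(R0)/T = ln(22.982)/3.47646… = 0.9017… → 0.902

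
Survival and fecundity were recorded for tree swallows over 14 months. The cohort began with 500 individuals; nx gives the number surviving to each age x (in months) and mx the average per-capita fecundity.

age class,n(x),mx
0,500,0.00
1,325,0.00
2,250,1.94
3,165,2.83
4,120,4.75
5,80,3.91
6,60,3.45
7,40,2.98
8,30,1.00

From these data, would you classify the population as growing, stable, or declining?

growing

lx = nx/n0 = nx/500: 1, 0.65, 0.5, 0.33, 0.24, 0.16, 0.12, 0.08, 0.06
R0 = Σ lx·mx = 0 + 0 + 0.97 + 0.9339 + 1.14 + 0.6256 + 0.414 + 0.2384 + 0.06 = 4.3819
R0 > 1, so the population is growing.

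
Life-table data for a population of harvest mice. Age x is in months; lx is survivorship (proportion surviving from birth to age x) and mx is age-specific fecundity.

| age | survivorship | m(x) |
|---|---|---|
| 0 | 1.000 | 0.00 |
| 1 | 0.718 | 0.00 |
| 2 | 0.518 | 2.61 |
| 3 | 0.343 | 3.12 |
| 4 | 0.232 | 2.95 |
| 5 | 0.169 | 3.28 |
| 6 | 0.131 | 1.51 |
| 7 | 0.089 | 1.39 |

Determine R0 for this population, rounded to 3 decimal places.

3.982

lx·mx by age: 0, 0, 1.35198, 1.07016, 0.6844, 0.55432, 0.19781, 0.12371
R0 = Σ lx·mx = 3.98238 → 3.982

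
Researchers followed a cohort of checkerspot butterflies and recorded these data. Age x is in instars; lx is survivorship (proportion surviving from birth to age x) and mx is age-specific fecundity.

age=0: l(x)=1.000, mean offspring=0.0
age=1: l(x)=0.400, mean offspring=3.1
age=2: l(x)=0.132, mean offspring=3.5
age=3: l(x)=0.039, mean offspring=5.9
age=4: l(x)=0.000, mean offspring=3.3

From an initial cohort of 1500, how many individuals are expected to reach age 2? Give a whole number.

Expected survivors = N0 · l_2 = 1500 × 0.132 = 198 → 198

198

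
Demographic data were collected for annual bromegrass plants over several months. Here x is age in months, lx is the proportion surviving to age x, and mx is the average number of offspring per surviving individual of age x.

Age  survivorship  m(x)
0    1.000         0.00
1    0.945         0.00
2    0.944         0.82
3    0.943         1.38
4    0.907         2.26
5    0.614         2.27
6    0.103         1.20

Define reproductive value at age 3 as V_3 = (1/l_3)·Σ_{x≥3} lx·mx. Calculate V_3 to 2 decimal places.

5.16

lx·mx for x ≥ 3: 1.30134, 2.04982, 1.39378, 0.1236 → sum = 4.86854
V_3 = 4.86854 / l_3 = 4.86854 / 0.943 = 5.162821… → 5.16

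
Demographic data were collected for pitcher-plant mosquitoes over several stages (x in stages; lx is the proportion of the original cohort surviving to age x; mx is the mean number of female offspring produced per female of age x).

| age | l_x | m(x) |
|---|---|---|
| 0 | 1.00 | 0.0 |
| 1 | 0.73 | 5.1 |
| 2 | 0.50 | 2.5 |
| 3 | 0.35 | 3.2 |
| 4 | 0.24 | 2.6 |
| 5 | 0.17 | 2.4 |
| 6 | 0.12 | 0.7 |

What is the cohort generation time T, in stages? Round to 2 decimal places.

2.03

lx·mx: 0, 3.723, 1.25, 1.12, 0.624, 0.408, 0.084 → R0 = 7.209
x·lx·mx: 0, 3.723, 2.5, 3.36, 2.496, 2.04, 0.504 → Σ = 14.623
T = 14.623 / 7.209 = 2.028437… → 2.03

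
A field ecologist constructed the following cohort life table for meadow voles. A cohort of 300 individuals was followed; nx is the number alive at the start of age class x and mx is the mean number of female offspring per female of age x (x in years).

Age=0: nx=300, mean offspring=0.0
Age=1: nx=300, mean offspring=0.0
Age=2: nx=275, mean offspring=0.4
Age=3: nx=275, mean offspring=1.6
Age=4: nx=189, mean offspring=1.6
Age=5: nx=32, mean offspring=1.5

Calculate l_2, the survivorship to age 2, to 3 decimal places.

l_2 = n_2/n_0 = 275/300 = 0.916667… → 0.917

0.917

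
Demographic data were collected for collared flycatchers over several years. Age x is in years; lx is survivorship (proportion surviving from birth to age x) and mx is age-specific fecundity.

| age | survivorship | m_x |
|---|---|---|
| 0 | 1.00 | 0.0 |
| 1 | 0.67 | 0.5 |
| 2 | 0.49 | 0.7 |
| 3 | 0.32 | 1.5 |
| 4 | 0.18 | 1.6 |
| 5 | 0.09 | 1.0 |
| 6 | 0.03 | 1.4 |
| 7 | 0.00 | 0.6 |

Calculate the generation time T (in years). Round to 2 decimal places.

2.73

lx·mx: 0, 0.335, 0.343, 0.48, 0.288, 0.09, 0.042, 0 → R0 = 1.578
x·lx·mx: 0, 0.335, 0.686, 1.44, 1.152, 0.45, 0.252, 0 → Σ = 4.315
T = 4.315 / 1.578 = 2.734474… → 2.73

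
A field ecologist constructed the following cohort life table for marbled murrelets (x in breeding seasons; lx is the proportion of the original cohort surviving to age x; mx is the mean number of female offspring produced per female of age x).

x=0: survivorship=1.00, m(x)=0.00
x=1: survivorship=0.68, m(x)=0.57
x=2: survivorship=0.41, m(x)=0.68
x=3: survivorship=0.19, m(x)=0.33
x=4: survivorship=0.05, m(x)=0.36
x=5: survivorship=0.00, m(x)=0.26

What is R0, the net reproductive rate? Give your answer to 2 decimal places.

0.75

lx·mx by age: 0, 0.3876, 0.2788, 0.0627, 0.018, 0
R0 = Σ lx·mx = 0.7471 → 0.75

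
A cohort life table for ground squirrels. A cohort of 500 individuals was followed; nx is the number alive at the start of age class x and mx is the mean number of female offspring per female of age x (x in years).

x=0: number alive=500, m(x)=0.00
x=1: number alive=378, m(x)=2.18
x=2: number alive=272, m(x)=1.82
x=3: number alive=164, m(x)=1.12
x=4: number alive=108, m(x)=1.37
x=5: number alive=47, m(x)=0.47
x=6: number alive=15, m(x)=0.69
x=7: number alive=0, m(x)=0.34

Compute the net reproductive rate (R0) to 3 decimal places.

3.366

lx = nx/n0 = nx/500: 1, 0.756, 0.544, 0.328, 0.216, 0.094, 0.03, 0
lx·mx by age: 0, 1.64808, 0.99008, 0.36736, 0.29592, 0.04418, 0.0207, 0
R0 = Σ lx·mx = 3.36632 → 3.366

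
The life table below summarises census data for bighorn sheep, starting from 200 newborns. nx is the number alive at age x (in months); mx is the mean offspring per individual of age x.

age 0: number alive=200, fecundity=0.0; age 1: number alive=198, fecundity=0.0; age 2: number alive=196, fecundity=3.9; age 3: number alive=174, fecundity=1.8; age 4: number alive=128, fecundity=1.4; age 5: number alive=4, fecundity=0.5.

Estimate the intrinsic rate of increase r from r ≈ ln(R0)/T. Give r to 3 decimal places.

lx = nx/n0 = nx/200: 1, 0.99, 0.98, 0.87, 0.64, 0.02
R0 = Σ lx·mx = 0 + 0 + 3.822 + 1.566 + 0.896 + 0.01 = 6.294
Σ x·lx·mx = 15.976; T = 15.976/6.294 = 2.53829…
r ≈ ln(R0)/T = ln(6.294)/2.53829… = 0.72474… → 0.725

0.725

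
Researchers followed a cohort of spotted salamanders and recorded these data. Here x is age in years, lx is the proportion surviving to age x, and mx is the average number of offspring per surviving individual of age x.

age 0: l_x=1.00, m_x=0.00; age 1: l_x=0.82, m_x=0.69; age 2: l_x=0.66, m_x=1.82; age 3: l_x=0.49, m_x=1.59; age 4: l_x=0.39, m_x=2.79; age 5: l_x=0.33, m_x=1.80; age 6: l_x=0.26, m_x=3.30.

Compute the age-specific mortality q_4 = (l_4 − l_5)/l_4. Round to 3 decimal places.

0.154

q_4 = (l_4 − l_5) / l_4 = (0.39 − 0.33) / 0.39
     = 0.06 / 0.39 = 0.153846… → 0.154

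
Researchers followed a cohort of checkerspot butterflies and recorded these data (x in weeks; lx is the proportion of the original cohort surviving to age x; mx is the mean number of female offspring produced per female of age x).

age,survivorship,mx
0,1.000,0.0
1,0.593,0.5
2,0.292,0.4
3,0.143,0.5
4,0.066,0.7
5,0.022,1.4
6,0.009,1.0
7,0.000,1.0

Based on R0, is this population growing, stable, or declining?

declining

R0 = Σ lx·mx = 0 + 0.2965 + 0.1168 + 0.0715 + 0.0462 + 0.0308 + 0.009 + 0 = 0.5708
R0 < 1, so the population is declining.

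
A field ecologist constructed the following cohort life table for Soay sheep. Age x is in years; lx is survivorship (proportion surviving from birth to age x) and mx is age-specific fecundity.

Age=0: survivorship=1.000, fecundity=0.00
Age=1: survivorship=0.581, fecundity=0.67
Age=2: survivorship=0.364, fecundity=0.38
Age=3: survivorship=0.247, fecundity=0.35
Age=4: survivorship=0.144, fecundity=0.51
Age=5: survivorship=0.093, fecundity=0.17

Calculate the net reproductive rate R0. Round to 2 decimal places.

0.70

lx·mx by age: 0, 0.38927, 0.13832, 0.08645, 0.07344, 0.01581
R0 = Σ lx·mx = 0.70329 → 0.70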